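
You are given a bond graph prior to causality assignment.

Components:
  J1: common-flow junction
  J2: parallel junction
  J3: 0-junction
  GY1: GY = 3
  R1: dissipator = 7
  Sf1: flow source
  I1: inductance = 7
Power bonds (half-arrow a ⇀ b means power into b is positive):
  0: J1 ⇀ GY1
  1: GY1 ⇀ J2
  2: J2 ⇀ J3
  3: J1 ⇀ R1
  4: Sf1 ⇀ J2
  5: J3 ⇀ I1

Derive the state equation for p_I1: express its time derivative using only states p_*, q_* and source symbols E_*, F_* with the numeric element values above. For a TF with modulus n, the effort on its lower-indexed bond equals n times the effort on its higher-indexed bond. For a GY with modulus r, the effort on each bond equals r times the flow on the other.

bond 4 →Sf1  (Sf1 (Sf) sets flow on bond)
bond 5 →I1  (I1 outputs flow p/I1)
bond 2 →J3  (closing 0-jn rule on J3)
bond 1 →J2  (closing 0-jn rule on J2)
bond 0 →J1  (GY1 both-in/both-out from 1)
bond 3 →R1  (closing 1-jn rule on J1)

dp_I1/dt = 9*F_Sf1/7 - 9*p_I1/49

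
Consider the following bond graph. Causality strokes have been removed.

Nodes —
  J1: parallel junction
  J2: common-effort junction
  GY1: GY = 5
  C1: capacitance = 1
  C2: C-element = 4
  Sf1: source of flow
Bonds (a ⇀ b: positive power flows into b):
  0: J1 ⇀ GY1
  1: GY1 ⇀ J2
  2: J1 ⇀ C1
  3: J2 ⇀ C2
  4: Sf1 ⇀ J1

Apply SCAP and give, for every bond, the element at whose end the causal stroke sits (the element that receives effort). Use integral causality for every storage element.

b0 stroke at GY1
b1 stroke at GY1
b2 stroke at J1
b3 stroke at J2
b4 stroke at Sf1

b4 →Sf1  (source Sf1 imposes f)
b2 →J1  (C1: C, integral causality)
b0 →GY1  (0-jn J1 has e-setter on 2)
b1 →GY1  (GY1 both-in/both-out from 0)
b3 →J2  (J2 needs exactly one e-in)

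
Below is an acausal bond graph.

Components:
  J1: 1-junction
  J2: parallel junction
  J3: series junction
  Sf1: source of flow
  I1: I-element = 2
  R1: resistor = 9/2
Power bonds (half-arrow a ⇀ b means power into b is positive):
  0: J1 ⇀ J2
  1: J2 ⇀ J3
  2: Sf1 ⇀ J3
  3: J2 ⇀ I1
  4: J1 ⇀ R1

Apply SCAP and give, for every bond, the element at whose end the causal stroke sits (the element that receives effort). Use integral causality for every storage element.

#2 stroke at Sf1  (Sf1 fixes flow; stroke at Sf1)
#1 stroke at J3  (J3: bond 2 brought flow, rest push out)
#3 stroke at I1  (prefer integral on I1)
#0 stroke at J2  (J2: last free bond brings effort in)
#4 stroke at J1  (J1: bond 0 brought flow, rest push out)

bond 0 stroke→J2
bond 1 stroke→J3
bond 2 stroke→Sf1
bond 3 stroke→I1
bond 4 stroke→J1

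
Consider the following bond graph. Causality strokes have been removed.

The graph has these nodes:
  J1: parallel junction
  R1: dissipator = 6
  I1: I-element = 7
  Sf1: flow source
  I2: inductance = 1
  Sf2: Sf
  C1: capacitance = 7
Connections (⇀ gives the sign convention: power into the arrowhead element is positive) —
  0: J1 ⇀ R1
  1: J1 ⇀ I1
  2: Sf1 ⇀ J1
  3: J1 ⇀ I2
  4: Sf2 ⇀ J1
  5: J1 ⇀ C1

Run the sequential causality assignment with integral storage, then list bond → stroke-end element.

#2 →Sf1  (Sf1: flow source, stroke at near end)
#4 →Sf2  (Sf2 fixes flow; stroke at Sf2)
#1 →I1  (I1 integral (f out))
#3 →I2  (I2 outputs flow p/I2)
#5 →J1  (C1 outputs effort q/C1)
#0 →R1  (J1 effort already set via bond 5)

bond 0 stroke→R1
bond 1 stroke→I1
bond 2 stroke→Sf1
bond 3 stroke→I2
bond 4 stroke→Sf2
bond 5 stroke→J1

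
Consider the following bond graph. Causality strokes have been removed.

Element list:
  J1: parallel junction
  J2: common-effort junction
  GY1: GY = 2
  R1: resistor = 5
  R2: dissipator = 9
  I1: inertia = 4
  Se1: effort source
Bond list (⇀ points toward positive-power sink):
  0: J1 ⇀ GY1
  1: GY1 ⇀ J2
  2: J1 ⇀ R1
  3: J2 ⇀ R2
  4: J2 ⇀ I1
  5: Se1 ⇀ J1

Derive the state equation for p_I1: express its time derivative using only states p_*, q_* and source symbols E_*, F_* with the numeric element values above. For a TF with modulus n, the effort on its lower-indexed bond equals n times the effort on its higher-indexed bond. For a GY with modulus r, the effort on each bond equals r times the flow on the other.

dp_I1/dt = 9*E_Se1/2 - 9*p_I1/4

b5 →J1  (Se1: effort source, stroke at far end)
b0 →GY1  (common-e at J1 fixed by 5)
b2 →R1  (0-jn J1 has e-setter on 5)
b1 →GY1  (GY1: gyrator matches bond 0)
b4 →I1  (I1 integral (f out))
b3 →J2  (only one effort-in slot at J2)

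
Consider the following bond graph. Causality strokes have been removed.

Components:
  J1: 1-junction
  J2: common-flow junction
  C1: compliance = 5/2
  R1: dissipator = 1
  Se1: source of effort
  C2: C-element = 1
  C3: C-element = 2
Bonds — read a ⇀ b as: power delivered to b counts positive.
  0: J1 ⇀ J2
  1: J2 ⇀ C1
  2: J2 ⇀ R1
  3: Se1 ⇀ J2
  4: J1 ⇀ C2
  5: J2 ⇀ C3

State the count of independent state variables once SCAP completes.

3  (C1, C2, C3 all integral)

#3 stroke at J2  (source Se1 imposes e)
#1 stroke at J2  (C1 outputs effort q/C1)
#4 stroke at J1  (C2 integral (e out))
#0 stroke at J2  (J1: last free bond brings flow in)
#5 stroke at J2  (C3: C, integral causality)
#2 stroke at R1  (only one flow-in slot at J2)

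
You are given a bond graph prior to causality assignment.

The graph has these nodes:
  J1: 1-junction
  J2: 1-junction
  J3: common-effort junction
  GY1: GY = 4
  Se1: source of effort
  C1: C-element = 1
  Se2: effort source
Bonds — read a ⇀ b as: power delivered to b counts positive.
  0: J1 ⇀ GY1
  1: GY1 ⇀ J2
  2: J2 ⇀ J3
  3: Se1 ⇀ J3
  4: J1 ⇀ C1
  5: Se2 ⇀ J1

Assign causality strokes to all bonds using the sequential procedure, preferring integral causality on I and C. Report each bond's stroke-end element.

b3 |J3  (source Se1 imposes e)
b5 |J1  (Se2 fixes effort; stroke away)
b2 |J2  (J3: bond 3 brought effort, rest push out)
b1 |GY1  (only one flow-in slot at J2)
b0 |GY1  (through GY1, causality inverts; strokes same side of GY1)
b4 |J1  (J1 flow already set via bond 0)

β0 stroke at GY1
β1 stroke at GY1
β2 stroke at J2
β3 stroke at J3
β4 stroke at J1
β5 stroke at J1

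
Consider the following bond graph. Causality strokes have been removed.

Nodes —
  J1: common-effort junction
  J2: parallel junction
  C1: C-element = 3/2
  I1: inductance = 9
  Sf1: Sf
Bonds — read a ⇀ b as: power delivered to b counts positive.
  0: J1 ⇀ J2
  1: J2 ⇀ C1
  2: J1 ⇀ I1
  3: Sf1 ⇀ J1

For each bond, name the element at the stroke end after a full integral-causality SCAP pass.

b0 stroke at J1
b1 stroke at J2
b2 stroke at I1
b3 stroke at Sf1

β3 stroke at Sf1  (Sf1 (Sf) sets flow on bond)
β1 stroke at J2  (C1 outputs effort q/C1)
β0 stroke at J1  (common-e at J2 fixed by 1)
β2 stroke at I1  (common-e at J1 fixed by 0)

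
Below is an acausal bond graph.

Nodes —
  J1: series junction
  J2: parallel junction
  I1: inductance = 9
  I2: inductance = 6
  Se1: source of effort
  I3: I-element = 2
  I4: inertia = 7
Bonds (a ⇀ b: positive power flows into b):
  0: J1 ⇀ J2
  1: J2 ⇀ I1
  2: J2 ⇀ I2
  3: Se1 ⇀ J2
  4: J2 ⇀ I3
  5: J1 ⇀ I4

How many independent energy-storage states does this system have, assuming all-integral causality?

4  (I1, I2, I3, I4 all integral)

bond 3 →J2  (Se1 fixes effort; stroke away)
bond 0 →J1  (common-e at J2 fixed by 3)
bond 1 →I1  (0-jn J2 has e-setter on 3)
bond 2 →I2  (0-jn J2 has e-setter on 3)
bond 4 →I3  (J2: bond 3 brought effort, rest push out)
bond 5 →I4  (J1: last free bond brings flow in)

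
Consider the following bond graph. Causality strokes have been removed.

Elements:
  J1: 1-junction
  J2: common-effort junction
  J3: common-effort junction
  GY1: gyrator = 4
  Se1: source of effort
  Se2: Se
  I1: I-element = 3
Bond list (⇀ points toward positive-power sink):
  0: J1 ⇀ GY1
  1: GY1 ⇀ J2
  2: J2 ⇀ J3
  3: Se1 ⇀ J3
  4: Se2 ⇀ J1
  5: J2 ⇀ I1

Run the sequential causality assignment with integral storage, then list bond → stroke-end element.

#0 stroke→GY1
#1 stroke→GY1
#2 stroke→J2
#3 stroke→J3
#4 stroke→J1
#5 stroke→I1

bond 3 →J3  (Se1 fixes effort; stroke away)
bond 4 →J1  (source Se2 imposes e)
bond 0 →GY1  (closing 1-jn rule on J1)
bond 2 →J2  (J3 effort already set via bond 3)
bond 1 →GY1  (GY1: gyrator matches bond 0)
bond 5 →I1  (0-jn J2 has e-setter on 2)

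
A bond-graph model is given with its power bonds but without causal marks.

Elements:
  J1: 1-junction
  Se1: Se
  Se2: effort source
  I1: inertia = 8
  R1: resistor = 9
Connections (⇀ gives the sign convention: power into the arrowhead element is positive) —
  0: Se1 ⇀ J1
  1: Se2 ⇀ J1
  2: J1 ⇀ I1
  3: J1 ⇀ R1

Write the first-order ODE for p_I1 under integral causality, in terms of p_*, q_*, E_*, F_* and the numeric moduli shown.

dp_I1/dt = E_Se1 + E_Se2 - 9*p_I1/8

bond 0 →J1  (Se1 (Se) sets effort on bond)
bond 1 →J1  (Se2: effort source, stroke at far end)
bond 2 →I1  (I1: I, integral causality)
bond 3 →J1  (J1 flow already set via bond 2)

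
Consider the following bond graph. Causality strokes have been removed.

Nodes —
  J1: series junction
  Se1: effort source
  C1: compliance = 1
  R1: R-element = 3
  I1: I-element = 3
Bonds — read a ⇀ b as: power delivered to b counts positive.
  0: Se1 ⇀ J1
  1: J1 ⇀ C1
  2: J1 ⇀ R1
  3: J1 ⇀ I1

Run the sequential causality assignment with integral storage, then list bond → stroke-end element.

b0 stroke→J1  (Se1 fixes effort; stroke away)
b1 stroke→J1  (C1 integral (e out))
b3 stroke→I1  (prefer integral on I1)
b2 stroke→J1  (common-f at J1 fixed by 3)

β0 stroke→J1
β1 stroke→J1
β2 stroke→J1
β3 stroke→I1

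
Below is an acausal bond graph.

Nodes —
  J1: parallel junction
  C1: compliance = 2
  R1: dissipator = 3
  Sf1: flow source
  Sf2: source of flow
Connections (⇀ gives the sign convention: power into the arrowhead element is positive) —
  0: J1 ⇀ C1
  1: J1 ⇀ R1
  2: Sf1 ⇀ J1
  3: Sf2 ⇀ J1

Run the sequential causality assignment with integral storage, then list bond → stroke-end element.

bond 2 stroke→Sf1  (Sf1: flow source, stroke at near end)
bond 3 stroke→Sf2  (Sf2: flow source, stroke at near end)
bond 0 stroke→J1  (C1: C, integral causality)
bond 1 stroke→R1  (0-jn J1 has e-setter on 0)

b0 →J1
b1 →R1
b2 →Sf1
b3 →Sf2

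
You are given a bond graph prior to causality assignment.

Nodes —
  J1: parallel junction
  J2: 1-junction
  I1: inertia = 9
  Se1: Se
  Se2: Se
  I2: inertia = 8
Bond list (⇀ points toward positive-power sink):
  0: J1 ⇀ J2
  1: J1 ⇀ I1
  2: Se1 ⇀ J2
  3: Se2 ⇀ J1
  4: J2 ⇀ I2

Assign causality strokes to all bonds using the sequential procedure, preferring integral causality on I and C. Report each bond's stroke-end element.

b0 stroke at J2
b1 stroke at I1
b2 stroke at J2
b3 stroke at J1
b4 stroke at I2

b2 |J2  (source Se1 imposes e)
b3 |J1  (Se2: effort source, stroke at far end)
b0 |J2  (common-e at J1 fixed by 3)
b1 |I1  (common-e at J1 fixed by 3)
b4 |I2  (J2 needs exactly one f-in)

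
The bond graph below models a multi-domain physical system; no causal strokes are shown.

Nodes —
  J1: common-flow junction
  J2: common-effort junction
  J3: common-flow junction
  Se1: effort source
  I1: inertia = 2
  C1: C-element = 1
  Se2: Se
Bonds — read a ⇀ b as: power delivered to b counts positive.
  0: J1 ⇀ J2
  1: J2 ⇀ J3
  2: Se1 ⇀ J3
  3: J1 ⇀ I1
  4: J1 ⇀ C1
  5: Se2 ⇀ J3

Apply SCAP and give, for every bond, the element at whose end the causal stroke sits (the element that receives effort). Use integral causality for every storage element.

b0 →J1
b1 →J2
b2 →J3
b3 →I1
b4 →J1
b5 →J3

bond 2 stroke at J3  (source Se1 imposes e)
bond 5 stroke at J3  (source Se2 imposes e)
bond 1 stroke at J2  (J3: last free bond brings flow in)
bond 0 stroke at J1  (J2 effort already set via bond 1)
bond 3 stroke at I1  (I1 outputs flow p/I1)
bond 4 stroke at J1  (common-f at J1 fixed by 3)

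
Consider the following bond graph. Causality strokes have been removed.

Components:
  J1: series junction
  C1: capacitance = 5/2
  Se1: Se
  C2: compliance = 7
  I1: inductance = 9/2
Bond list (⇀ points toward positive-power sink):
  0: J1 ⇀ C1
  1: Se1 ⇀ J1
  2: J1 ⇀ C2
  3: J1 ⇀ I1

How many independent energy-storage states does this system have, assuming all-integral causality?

3  (C1, C2, I1 all integral)

#1 |J1  (Se1 (Se) sets effort on bond)
#0 |J1  (C1 integral (e out))
#2 |J1  (C2 integral (e out))
#3 |I1  (J1: last free bond brings flow in)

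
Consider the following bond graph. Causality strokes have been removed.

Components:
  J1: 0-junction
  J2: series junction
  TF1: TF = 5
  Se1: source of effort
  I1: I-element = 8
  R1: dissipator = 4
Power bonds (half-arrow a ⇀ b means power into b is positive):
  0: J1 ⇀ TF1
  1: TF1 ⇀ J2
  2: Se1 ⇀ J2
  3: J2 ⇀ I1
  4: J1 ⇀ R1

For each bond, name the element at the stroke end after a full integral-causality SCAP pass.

β0 stroke at TF1
β1 stroke at J2
β2 stroke at J2
β3 stroke at I1
β4 stroke at J1

β2 |J2  (Se1 fixes effort; stroke away)
β3 |I1  (prefer integral on I1)
β1 |J2  (1-jn J2 has f-setter on 3)
β0 |TF1  (through TF1, causality passes straight; one stroke at TF1)
β4 |J1  (J1 needs exactly one e-in)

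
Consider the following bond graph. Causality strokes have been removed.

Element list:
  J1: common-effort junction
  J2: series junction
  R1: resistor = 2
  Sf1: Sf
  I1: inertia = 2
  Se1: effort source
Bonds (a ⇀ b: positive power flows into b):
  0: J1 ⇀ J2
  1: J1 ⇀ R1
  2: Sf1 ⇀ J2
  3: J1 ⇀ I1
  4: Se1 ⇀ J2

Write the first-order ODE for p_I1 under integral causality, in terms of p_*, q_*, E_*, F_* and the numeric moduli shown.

dp_I1/dt = -2*F_Sf1 - p_I1

bond 2 |Sf1  (Sf1 (Sf) sets flow on bond)
bond 4 |J2  (Se1: effort source, stroke at far end)
bond 0 |J2  (J2 flow already set via bond 2)
bond 3 |I1  (I1 outputs flow p/I1)
bond 1 |J1  (closing 0-jn rule on J1)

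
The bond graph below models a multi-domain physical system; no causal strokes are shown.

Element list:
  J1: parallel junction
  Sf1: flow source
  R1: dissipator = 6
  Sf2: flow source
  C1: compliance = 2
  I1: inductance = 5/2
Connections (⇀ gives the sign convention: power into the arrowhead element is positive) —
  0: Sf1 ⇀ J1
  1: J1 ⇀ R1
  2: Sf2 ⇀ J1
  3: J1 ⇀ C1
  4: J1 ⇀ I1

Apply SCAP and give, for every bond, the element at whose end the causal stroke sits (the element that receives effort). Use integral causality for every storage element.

#0 |Sf1  (Sf1 (Sf) sets flow on bond)
#2 |Sf2  (Sf2: flow source, stroke at near end)
#3 |J1  (C1: C, integral causality)
#1 |R1  (J1 effort already set via bond 3)
#4 |I1  (J1: bond 3 brought effort, rest push out)

#0 stroke at Sf1
#1 stroke at R1
#2 stroke at Sf2
#3 stroke at J1
#4 stroke at I1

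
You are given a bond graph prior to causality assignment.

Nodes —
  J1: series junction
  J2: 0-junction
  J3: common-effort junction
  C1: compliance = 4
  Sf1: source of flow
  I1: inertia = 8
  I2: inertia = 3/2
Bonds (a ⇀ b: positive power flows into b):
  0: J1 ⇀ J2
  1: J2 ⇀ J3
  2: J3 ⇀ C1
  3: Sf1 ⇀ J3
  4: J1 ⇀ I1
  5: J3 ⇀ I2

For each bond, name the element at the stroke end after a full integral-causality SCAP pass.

bond 3 stroke at Sf1  (source Sf1 imposes f)
bond 2 stroke at J3  (C1 integral (e out))
bond 1 stroke at J2  (J3: bond 2 brought effort, rest push out)
bond 5 stroke at I2  (common-e at J3 fixed by 2)
bond 0 stroke at J1  (0-jn J2 has e-setter on 1)
bond 4 stroke at I1  (J1: last free bond brings flow in)

#0 |J1
#1 |J2
#2 |J3
#3 |Sf1
#4 |I1
#5 |I2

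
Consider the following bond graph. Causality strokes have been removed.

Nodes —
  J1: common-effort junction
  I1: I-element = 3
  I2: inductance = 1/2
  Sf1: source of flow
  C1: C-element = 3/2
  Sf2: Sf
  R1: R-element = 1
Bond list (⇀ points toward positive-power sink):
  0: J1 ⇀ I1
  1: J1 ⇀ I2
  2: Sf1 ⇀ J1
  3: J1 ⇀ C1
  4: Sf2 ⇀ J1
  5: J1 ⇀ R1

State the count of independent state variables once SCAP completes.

β2 →Sf1  (Sf1 (Sf) sets flow on bond)
β4 →Sf2  (Sf2 fixes flow; stroke at Sf2)
β0 →I1  (I1: I, integral causality)
β1 →I2  (I2: I, integral causality)
β3 →J1  (prefer integral on C1)
β5 →R1  (J1: bond 3 brought effort, rest push out)

3  (C1, I1, I2 all integral)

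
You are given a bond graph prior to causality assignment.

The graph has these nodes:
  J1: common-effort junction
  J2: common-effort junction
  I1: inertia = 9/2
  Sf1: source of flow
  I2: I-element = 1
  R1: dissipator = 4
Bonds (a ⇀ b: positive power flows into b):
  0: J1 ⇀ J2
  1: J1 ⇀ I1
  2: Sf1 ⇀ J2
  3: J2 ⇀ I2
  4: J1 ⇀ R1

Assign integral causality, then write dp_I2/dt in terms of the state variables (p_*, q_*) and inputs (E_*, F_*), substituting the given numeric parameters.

β2 →Sf1  (Sf1 fixes flow; stroke at Sf1)
β1 →I1  (prefer integral on I1)
β3 →I2  (I2 integral (f out))
β0 →J2  (J2: last free bond brings effort in)
β4 →J1  (J1: last free bond brings effort in)

dp_I2/dt = 4*F_Sf1 - 8*p_I1/9 - 4*p_I2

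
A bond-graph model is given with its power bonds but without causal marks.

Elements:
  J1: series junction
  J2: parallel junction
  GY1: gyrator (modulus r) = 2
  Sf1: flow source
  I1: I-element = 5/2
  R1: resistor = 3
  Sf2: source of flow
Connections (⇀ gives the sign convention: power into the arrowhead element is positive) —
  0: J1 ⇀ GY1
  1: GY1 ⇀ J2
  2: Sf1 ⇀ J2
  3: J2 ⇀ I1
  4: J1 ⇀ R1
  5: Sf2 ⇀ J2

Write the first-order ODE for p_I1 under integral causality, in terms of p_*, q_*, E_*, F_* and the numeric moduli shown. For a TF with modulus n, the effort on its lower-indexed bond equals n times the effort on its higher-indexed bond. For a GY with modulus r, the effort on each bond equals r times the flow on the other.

dp_I1/dt = 4*F_Sf1/3 + 4*F_Sf2/3 - 8*p_I1/15

β2 →Sf1  (source Sf1 imposes f)
β5 →Sf2  (Sf2: flow source, stroke at near end)
β3 →I1  (I1: I, integral causality)
β1 →J2  (J2 needs exactly one e-in)
β0 →J1  (through GY1, causality inverts; strokes same side of GY1)
β4 →R1  (J1 needs exactly one f-in)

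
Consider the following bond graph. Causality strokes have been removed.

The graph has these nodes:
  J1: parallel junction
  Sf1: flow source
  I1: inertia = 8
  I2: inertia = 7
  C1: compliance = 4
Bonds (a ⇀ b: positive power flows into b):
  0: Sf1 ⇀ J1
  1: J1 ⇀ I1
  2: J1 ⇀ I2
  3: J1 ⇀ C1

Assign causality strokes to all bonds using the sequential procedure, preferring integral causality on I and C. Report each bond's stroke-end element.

bond 0 stroke→Sf1
bond 1 stroke→I1
bond 2 stroke→I2
bond 3 stroke→J1

β0 stroke at Sf1  (Sf1 fixes flow; stroke at Sf1)
β1 stroke at I1  (I1: I, integral causality)
β2 stroke at I2  (I2 integral (f out))
β3 stroke at J1  (J1: last free bond brings effort in)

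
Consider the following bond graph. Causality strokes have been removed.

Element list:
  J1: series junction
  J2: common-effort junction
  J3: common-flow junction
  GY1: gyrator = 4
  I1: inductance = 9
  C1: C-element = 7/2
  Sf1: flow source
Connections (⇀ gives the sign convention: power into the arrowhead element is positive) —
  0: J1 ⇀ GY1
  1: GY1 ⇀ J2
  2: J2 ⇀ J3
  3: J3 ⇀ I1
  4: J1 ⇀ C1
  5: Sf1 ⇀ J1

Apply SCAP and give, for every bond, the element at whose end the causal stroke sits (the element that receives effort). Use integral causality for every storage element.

#0 |J1
#1 |J2
#2 |J3
#3 |I1
#4 |J1
#5 |Sf1

bond 5 stroke at Sf1  (Sf1 fixes flow; stroke at Sf1)
bond 0 stroke at J1  (J1 flow already set via bond 5)
bond 4 stroke at J1  (J1 flow already set via bond 5)
bond 1 stroke at J2  (GY1 both-in/both-out from 0)
bond 2 stroke at J3  (0-jn J2 has e-setter on 1)
bond 3 stroke at I1  (only one flow-in slot at J3)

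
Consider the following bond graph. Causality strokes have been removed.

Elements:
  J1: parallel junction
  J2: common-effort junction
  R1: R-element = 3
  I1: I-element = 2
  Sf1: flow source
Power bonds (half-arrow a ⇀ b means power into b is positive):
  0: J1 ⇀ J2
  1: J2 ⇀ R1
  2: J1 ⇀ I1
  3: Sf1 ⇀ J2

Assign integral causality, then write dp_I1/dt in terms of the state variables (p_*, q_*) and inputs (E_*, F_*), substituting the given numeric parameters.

dp_I1/dt = 3*F_Sf1 - 3*p_I1/2

bond 3 |Sf1  (Sf1 (Sf) sets flow on bond)
bond 2 |I1  (I1: I, integral causality)
bond 0 |J1  (only one effort-in slot at J1)
bond 1 |J2  (only one effort-in slot at J2)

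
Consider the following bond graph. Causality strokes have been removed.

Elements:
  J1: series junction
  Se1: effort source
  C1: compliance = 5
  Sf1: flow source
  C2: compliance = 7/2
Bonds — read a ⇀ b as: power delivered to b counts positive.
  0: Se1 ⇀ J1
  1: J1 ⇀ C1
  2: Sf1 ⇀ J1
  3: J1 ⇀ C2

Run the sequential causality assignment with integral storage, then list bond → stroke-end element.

bond 0 stroke at J1
bond 1 stroke at J1
bond 2 stroke at Sf1
bond 3 stroke at J1

b0 stroke→J1  (Se1 fixes effort; stroke away)
b2 stroke→Sf1  (Sf1 fixes flow; stroke at Sf1)
b1 stroke→J1  (J1: bond 2 brought flow, rest push out)
b3 stroke→J1  (common-f at J1 fixed by 2)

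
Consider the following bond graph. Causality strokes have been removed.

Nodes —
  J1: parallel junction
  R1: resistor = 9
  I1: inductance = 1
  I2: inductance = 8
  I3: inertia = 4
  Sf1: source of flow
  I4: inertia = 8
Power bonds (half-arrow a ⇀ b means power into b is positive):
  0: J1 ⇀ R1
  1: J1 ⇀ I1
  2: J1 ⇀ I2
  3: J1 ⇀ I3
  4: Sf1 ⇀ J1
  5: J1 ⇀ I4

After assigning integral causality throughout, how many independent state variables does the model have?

4  (I1, I2, I3, I4 all integral)

#4 stroke→Sf1  (Sf1 fixes flow; stroke at Sf1)
#1 stroke→I1  (I1: I, integral causality)
#2 stroke→I2  (prefer integral on I2)
#3 stroke→I3  (I3 integral (f out))
#5 stroke→I4  (I4 outputs flow p/I4)
#0 stroke→J1  (only one effort-in slot at J1)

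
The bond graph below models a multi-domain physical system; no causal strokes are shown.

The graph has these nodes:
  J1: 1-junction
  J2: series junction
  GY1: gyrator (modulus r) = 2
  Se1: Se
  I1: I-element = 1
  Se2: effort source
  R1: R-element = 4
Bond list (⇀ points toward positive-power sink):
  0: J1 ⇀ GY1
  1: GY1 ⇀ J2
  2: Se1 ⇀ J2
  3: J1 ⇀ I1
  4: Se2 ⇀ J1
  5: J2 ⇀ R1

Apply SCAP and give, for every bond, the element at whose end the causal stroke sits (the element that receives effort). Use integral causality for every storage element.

#0 stroke→J1
#1 stroke→J2
#2 stroke→J2
#3 stroke→I1
#4 stroke→J1
#5 stroke→R1

bond 2 |J2  (Se1 fixes effort; stroke away)
bond 4 |J1  (Se2 fixes effort; stroke away)
bond 3 |I1  (prefer integral on I1)
bond 0 |J1  (J1 flow already set via bond 3)
bond 1 |J2  (GY1: gyrator matches bond 0)
bond 5 |R1  (J2 needs exactly one f-in)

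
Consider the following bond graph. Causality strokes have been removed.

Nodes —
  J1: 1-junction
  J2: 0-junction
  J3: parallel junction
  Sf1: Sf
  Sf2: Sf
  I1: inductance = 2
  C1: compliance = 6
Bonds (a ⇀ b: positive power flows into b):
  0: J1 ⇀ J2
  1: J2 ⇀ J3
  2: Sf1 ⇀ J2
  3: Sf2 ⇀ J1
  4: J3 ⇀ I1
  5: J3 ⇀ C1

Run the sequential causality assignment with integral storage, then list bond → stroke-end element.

bond 0 →J1
bond 1 →J2
bond 2 →Sf1
bond 3 →Sf2
bond 4 →I1
bond 5 →J3

#2 →Sf1  (Sf1 (Sf) sets flow on bond)
#3 →Sf2  (Sf2 fixes flow; stroke at Sf2)
#0 →J1  (J1 flow already set via bond 3)
#1 →J2  (J2: last free bond brings effort in)
#4 →I1  (prefer integral on I1)
#5 →J3  (J3: last free bond brings effort in)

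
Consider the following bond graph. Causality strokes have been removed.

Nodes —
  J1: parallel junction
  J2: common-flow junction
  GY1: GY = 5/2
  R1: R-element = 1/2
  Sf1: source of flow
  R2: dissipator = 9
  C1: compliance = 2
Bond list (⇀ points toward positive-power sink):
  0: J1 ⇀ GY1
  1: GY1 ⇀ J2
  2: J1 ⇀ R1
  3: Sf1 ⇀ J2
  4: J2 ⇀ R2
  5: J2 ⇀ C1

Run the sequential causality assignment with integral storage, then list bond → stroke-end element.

#0 stroke→J1
#1 stroke→J2
#2 stroke→R1
#3 stroke→Sf1
#4 stroke→J2
#5 stroke→J2

bond 3 →Sf1  (Sf1: flow source, stroke at near end)
bond 1 →J2  (J2 flow already set via bond 3)
bond 4 →J2  (1-jn J2 has f-setter on 3)
bond 5 →J2  (1-jn J2 has f-setter on 3)
bond 0 →J1  (through GY1, causality inverts; strokes same side of GY1)
bond 2 →R1  (common-e at J1 fixed by 0)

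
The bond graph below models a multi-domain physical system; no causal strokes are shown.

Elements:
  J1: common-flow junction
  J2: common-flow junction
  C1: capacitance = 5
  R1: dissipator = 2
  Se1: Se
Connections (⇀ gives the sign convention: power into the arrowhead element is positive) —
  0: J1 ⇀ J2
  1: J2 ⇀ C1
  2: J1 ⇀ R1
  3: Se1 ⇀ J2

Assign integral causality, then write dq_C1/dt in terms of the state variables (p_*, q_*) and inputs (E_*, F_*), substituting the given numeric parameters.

b3 |J2  (Se1 fixes effort; stroke away)
b1 |J2  (C1 outputs effort q/C1)
b0 |J1  (closing 1-jn rule on J2)
b2 |R1  (closing 1-jn rule on J1)

dq_C1/dt = E_Se1/2 - q_C1/10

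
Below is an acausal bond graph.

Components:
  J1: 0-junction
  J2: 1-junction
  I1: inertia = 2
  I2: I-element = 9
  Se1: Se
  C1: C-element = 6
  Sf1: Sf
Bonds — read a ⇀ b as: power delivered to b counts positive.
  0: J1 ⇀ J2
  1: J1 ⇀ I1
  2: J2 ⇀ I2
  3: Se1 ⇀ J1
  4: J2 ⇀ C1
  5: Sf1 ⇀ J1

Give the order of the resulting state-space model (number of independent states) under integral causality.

bond 3 |J1  (Se1: effort source, stroke at far end)
bond 5 |Sf1  (Sf1 fixes flow; stroke at Sf1)
bond 0 |J2  (J1 effort already set via bond 3)
bond 1 |I1  (0-jn J1 has e-setter on 3)
bond 2 |I2  (I2 outputs flow p/I2)
bond 4 |J2  (1-jn J2 has f-setter on 2)

3  (C1, I1, I2 all integral)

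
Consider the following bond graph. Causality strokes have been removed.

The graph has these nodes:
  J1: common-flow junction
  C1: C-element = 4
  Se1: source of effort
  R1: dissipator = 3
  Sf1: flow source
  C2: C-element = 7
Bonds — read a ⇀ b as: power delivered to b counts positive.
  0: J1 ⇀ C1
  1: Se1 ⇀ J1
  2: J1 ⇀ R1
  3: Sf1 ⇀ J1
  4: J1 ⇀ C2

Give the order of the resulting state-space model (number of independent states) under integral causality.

bond 1 |J1  (Se1 fixes effort; stroke away)
bond 3 |Sf1  (Sf1 (Sf) sets flow on bond)
bond 0 |J1  (common-f at J1 fixed by 3)
bond 2 |J1  (1-jn J1 has f-setter on 3)
bond 4 |J1  (J1 flow already set via bond 3)

2  (C1, C2 all integral)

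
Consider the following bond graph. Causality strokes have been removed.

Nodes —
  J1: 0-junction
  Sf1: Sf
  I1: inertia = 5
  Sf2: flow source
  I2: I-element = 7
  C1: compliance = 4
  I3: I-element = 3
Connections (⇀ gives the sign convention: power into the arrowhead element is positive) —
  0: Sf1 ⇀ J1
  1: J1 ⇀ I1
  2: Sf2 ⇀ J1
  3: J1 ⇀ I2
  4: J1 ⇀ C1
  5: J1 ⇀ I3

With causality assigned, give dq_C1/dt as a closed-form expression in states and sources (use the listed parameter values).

bond 0 |Sf1  (Sf1 fixes flow; stroke at Sf1)
bond 2 |Sf2  (source Sf2 imposes f)
bond 1 |I1  (I1 integral (f out))
bond 3 |I2  (I2 integral (f out))
bond 4 |J1  (C1 outputs effort q/C1)
bond 5 |I3  (0-jn J1 has e-setter on 4)

dq_C1/dt = F_Sf1 + F_Sf2 - p_I1/5 - p_I2/7 - p_I3/3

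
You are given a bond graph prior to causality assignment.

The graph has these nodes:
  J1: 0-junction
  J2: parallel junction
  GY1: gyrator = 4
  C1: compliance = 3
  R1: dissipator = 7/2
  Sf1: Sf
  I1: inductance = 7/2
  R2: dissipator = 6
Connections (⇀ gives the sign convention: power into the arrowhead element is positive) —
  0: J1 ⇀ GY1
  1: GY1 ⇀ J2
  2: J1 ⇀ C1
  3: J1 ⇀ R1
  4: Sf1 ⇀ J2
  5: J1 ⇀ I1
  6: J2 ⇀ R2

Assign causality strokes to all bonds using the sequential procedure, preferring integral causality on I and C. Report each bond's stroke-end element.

b0 stroke at GY1
b1 stroke at GY1
b2 stroke at J1
b3 stroke at R1
b4 stroke at Sf1
b5 stroke at I1
b6 stroke at J2

b4 →Sf1  (source Sf1 imposes f)
b2 →J1  (C1 integral (e out))
b0 →GY1  (J1: bond 2 brought effort, rest push out)
b3 →R1  (0-jn J1 has e-setter on 2)
b5 →I1  (0-jn J1 has e-setter on 2)
b1 →GY1  (GY1: gyrator matches bond 0)
b6 →J2  (only one effort-in slot at J2)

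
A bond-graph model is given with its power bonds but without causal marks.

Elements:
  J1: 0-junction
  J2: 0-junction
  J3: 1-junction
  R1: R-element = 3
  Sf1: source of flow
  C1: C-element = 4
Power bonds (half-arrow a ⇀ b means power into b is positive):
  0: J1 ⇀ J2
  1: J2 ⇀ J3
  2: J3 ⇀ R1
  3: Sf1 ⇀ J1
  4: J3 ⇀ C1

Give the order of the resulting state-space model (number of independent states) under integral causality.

β3 |Sf1  (Sf1 fixes flow; stroke at Sf1)
β0 |J1  (J1 needs exactly one e-in)
β1 |J2  (J2 needs exactly one e-in)
β2 |J3  (1-jn J3 has f-setter on 1)
β4 |J3  (J3: bond 1 brought flow, rest push out)

1  (C1 all integral)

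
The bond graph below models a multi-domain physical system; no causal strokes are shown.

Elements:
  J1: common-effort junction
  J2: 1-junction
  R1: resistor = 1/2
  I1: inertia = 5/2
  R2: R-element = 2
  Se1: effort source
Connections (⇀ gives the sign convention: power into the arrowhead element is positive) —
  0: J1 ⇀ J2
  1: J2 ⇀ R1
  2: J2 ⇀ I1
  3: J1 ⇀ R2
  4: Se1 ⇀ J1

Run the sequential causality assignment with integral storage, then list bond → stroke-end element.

β4 →J1  (Se1 fixes effort; stroke away)
β0 →J2  (J1: bond 4 brought effort, rest push out)
β3 →R2  (J1: bond 4 brought effort, rest push out)
β2 →I1  (I1: I, integral causality)
β1 →J2  (common-f at J2 fixed by 2)

β0 stroke at J2
β1 stroke at J2
β2 stroke at I1
β3 stroke at R2
β4 stroke at J1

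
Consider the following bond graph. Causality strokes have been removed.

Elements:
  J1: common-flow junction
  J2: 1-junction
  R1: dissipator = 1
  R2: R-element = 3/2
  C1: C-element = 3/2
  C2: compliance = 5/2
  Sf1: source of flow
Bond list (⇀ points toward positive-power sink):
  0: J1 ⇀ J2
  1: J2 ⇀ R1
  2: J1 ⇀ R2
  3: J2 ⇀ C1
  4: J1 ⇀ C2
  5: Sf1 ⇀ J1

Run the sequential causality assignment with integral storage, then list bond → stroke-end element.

#0 →J1
#1 →J2
#2 →J1
#3 →J2
#4 →J1
#5 →Sf1

bond 5 stroke at Sf1  (source Sf1 imposes f)
bond 0 stroke at J1  (J1 flow already set via bond 5)
bond 2 stroke at J1  (1-jn J1 has f-setter on 5)
bond 4 stroke at J1  (1-jn J1 has f-setter on 5)
bond 1 stroke at J2  (J2 flow already set via bond 0)
bond 3 stroke at J2  (J2 flow already set via bond 0)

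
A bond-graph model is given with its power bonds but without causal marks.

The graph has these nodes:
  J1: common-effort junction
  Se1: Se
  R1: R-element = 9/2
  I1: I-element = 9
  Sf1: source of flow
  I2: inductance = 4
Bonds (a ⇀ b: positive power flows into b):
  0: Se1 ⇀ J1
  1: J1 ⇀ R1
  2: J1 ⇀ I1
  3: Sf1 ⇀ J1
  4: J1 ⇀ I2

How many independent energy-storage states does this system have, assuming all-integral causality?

b0 stroke→J1  (Se1 (Se) sets effort on bond)
b3 stroke→Sf1  (Sf1: flow source, stroke at near end)
b1 stroke→R1  (common-e at J1 fixed by 0)
b2 stroke→I1  (common-e at J1 fixed by 0)
b4 stroke→I2  (common-e at J1 fixed by 0)

2  (I1, I2 all integral)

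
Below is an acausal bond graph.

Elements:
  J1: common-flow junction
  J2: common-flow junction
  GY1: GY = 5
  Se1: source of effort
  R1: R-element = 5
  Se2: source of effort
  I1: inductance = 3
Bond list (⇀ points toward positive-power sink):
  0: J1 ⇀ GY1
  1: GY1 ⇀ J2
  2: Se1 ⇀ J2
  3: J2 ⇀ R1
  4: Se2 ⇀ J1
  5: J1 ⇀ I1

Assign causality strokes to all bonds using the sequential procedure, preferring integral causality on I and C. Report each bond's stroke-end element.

b0 |J1
b1 |J2
b2 |J2
b3 |R1
b4 |J1
b5 |I1

bond 2 |J2  (Se1 fixes effort; stroke away)
bond 4 |J1  (Se2: effort source, stroke at far end)
bond 5 |I1  (prefer integral on I1)
bond 0 |J1  (J1 flow already set via bond 5)
bond 1 |J2  (through GY1, causality inverts; strokes same side of GY1)
bond 3 |R1  (closing 1-jn rule on J2)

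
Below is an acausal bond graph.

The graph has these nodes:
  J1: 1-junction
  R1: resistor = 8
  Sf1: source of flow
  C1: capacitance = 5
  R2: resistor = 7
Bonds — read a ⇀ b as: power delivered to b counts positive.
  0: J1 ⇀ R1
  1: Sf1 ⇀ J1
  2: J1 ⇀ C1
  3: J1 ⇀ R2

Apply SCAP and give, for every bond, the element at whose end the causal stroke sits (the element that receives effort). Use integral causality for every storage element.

bond 1 |Sf1  (Sf1 (Sf) sets flow on bond)
bond 0 |J1  (J1 flow already set via bond 1)
bond 2 |J1  (1-jn J1 has f-setter on 1)
bond 3 |J1  (J1: bond 1 brought flow, rest push out)

β0 stroke→J1
β1 stroke→Sf1
β2 stroke→J1
β3 stroke→J1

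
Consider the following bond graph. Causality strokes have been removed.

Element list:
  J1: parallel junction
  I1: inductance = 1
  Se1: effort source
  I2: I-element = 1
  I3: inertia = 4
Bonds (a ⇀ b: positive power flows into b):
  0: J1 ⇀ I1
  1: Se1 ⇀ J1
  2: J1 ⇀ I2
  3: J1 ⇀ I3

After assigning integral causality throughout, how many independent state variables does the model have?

3  (I1, I2, I3 all integral)

b1 |J1  (Se1 fixes effort; stroke away)
b0 |I1  (J1 effort already set via bond 1)
b2 |I2  (J1 effort already set via bond 1)
b3 |I3  (0-jn J1 has e-setter on 1)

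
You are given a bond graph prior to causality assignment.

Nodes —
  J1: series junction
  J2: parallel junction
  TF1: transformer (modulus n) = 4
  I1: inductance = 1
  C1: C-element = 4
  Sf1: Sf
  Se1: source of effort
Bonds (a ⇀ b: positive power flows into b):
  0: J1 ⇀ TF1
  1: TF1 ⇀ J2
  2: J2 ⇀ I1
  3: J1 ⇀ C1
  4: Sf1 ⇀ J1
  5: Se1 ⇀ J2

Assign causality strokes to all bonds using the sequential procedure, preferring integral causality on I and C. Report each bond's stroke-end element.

#4 |Sf1  (source Sf1 imposes f)
#5 |J2  (Se1 fixes effort; stroke away)
#0 |J1  (1-jn J1 has f-setter on 4)
#3 |J1  (J1: bond 4 brought flow, rest push out)
#1 |TF1  (J2: bond 5 brought effort, rest push out)
#2 |I1  (J2 effort already set via bond 5)

#0 stroke at J1
#1 stroke at TF1
#2 stroke at I1
#3 stroke at J1
#4 stroke at Sf1
#5 stroke at J2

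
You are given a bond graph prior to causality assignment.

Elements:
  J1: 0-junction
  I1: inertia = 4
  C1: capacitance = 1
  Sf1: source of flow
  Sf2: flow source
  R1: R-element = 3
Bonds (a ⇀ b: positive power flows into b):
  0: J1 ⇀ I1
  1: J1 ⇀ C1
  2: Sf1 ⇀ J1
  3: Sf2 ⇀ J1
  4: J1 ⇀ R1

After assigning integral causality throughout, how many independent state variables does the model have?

#2 →Sf1  (Sf1 (Sf) sets flow on bond)
#3 →Sf2  (Sf2: flow source, stroke at near end)
#0 →I1  (prefer integral on I1)
#1 →J1  (C1 outputs effort q/C1)
#4 →R1  (common-e at J1 fixed by 1)

2  (C1, I1 all integral)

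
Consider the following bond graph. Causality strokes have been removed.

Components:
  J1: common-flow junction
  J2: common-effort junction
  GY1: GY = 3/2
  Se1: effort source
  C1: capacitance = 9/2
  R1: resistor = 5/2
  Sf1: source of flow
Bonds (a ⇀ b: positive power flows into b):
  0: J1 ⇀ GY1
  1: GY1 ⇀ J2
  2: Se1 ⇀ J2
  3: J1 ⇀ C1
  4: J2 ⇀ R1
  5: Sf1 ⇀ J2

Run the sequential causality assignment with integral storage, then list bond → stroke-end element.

b0 stroke→GY1
b1 stroke→GY1
b2 stroke→J2
b3 stroke→J1
b4 stroke→R1
b5 stroke→Sf1

β2 stroke→J2  (Se1 fixes effort; stroke away)
β5 stroke→Sf1  (Sf1: flow source, stroke at near end)
β1 stroke→GY1  (0-jn J2 has e-setter on 2)
β4 stroke→R1  (J2 effort already set via bond 2)
β0 stroke→GY1  (GY1 both-in/both-out from 1)
β3 stroke→J1  (1-jn J1 has f-setter on 0)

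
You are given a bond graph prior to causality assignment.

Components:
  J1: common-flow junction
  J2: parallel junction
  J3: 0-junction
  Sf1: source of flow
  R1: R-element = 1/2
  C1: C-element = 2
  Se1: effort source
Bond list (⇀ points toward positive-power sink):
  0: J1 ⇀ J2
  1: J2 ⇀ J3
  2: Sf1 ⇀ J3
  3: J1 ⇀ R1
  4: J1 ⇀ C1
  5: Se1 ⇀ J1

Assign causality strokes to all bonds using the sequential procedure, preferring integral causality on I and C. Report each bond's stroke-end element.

bond 0 |J2
bond 1 |J3
bond 2 |Sf1
bond 3 |J1
bond 4 |J1
bond 5 |J1

bond 2 stroke at Sf1  (Sf1 fixes flow; stroke at Sf1)
bond 5 stroke at J1  (Se1: effort source, stroke at far end)
bond 1 stroke at J3  (closing 0-jn rule on J3)
bond 0 stroke at J2  (only one effort-in slot at J2)
bond 3 stroke at J1  (J1: bond 0 brought flow, rest push out)
bond 4 stroke at J1  (1-jn J1 has f-setter on 0)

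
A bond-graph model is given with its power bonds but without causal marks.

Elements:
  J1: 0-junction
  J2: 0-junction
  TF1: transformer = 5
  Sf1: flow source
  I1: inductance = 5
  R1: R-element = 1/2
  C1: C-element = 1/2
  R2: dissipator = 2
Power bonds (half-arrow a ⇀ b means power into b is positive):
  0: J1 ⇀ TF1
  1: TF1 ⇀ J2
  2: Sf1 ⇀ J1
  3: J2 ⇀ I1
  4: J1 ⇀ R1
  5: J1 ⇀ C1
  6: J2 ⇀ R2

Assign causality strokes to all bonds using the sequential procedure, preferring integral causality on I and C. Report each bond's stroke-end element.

#0 stroke at TF1
#1 stroke at J2
#2 stroke at Sf1
#3 stroke at I1
#4 stroke at R1
#5 stroke at J1
#6 stroke at R2

bond 2 →Sf1  (Sf1: flow source, stroke at near end)
bond 3 →I1  (I1 integral (f out))
bond 5 →J1  (prefer integral on C1)
bond 0 →TF1  (common-e at J1 fixed by 5)
bond 4 →R1  (J1: bond 5 brought effort, rest push out)
bond 1 →J2  (through TF1, causality passes straight; one stroke at TF1)
bond 6 →R2  (0-jn J2 has e-setter on 1)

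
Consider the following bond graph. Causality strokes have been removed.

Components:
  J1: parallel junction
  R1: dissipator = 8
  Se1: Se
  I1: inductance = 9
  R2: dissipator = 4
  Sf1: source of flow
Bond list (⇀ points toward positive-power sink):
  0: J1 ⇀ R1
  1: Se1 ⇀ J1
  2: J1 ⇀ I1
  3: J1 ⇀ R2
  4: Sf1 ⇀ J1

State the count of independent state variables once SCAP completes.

1  (I1 all integral)

#1 →J1  (source Se1 imposes e)
#4 →Sf1  (Sf1 fixes flow; stroke at Sf1)
#0 →R1  (0-jn J1 has e-setter on 1)
#2 →I1  (common-e at J1 fixed by 1)
#3 →R2  (0-jn J1 has e-setter on 1)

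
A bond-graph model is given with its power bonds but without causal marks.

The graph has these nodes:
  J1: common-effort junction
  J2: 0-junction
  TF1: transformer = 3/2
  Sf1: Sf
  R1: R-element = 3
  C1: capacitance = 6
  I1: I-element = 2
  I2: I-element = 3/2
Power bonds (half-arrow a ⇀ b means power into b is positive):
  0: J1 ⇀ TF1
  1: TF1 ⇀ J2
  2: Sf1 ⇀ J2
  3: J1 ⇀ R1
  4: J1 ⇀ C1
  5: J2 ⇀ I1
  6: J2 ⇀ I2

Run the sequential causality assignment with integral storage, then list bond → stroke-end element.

b2 stroke at Sf1  (Sf1: flow source, stroke at near end)
b4 stroke at J1  (C1: C, integral causality)
b0 stroke at TF1  (0-jn J1 has e-setter on 4)
b3 stroke at R1  (0-jn J1 has e-setter on 4)
b1 stroke at J2  (TF TF1: opposite of bond 0)
b5 stroke at I1  (0-jn J2 has e-setter on 1)
b6 stroke at I2  (common-e at J2 fixed by 1)

b0 stroke at TF1
b1 stroke at J2
b2 stroke at Sf1
b3 stroke at R1
b4 stroke at J1
b5 stroke at I1
b6 stroke at I2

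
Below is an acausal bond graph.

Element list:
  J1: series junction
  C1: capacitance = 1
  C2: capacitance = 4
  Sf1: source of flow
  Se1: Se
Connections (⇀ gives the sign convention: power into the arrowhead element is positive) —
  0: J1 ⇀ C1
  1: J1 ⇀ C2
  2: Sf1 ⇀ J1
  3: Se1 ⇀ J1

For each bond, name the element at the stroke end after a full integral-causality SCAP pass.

b0 stroke at J1
b1 stroke at J1
b2 stroke at Sf1
b3 stroke at J1

bond 2 stroke at Sf1  (Sf1 (Sf) sets flow on bond)
bond 3 stroke at J1  (Se1 fixes effort; stroke away)
bond 0 stroke at J1  (1-jn J1 has f-setter on 2)
bond 1 stroke at J1  (common-f at J1 fixed by 2)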